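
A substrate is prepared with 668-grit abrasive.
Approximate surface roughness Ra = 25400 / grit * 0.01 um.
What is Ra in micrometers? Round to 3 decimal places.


Ra = 25400 / 668 * 0.01 = 0.380 um

0.380


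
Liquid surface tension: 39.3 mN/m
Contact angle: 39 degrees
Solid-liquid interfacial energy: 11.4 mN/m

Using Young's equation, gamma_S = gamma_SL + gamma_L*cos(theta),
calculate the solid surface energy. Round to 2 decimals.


gamma_S = 11.4 + 39.3 * cos(39)
= 41.94 mN/m

41.94


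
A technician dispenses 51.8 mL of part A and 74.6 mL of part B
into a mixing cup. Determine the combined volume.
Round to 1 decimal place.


Combined volume = 51.8 + 74.6
= 126.4 mL

126.4


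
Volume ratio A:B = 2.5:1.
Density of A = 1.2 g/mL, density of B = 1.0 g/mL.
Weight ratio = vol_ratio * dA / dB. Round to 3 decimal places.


Wt ratio = 2.5 * 1.2 / 1.0
= 3.000

3.000


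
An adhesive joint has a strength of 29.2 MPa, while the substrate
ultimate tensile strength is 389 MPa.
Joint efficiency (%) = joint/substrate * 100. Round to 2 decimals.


Efficiency = 29.2 / 389 * 100
= 7.51%

7.51


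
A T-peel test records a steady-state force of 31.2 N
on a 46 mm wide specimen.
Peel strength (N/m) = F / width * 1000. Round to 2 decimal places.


Peel strength = 31.2 / 46 * 1000
= 678.26 N/m

678.26


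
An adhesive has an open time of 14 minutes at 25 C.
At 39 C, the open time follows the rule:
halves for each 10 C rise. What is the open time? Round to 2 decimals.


Factor = 2^((39-25)/10) = 2.6390
Open time = 14 / 2.6390 = 5.31 min

5.31


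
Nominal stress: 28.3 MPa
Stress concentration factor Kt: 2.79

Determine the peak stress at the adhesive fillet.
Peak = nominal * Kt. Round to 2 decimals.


Peak stress = 28.3 * 2.79
= 78.96 MPa

78.96


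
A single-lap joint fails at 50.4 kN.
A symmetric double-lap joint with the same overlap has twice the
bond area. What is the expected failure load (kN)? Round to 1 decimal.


Double-lap load = 2 * 50.4 = 100.8 kN

100.8


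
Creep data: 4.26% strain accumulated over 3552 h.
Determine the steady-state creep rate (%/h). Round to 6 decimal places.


Rate = 4.26 / 3552 = 0.001199 %/h

0.001199


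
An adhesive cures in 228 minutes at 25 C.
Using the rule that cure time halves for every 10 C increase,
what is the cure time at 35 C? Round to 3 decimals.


Factor = 2^((35 - 25) / 10) = 2.0000
Cure time = 228 / 2.0000
= 114.000 minutes

114.000


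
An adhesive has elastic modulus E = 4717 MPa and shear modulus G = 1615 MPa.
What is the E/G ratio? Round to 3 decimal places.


E/G = 4717 / 1615 = 2.921

2.921


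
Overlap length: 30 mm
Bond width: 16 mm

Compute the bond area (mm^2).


Bond area = 30 * 16 = 480 mm^2

480


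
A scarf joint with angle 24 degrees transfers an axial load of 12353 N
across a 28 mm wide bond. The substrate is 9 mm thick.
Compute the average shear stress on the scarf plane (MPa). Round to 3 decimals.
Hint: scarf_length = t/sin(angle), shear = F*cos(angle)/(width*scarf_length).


scarf_length = 9 / sin(24 deg) = 22.1273 mm
cos(24 deg) = 0.913545
shear stress = 12353 * 0.913545 / (28 * 22.1273)
= 18.214 MPa

18.214


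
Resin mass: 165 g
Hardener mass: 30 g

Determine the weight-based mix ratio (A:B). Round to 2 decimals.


Ratio = 165 / 30 = 5.50

5.50


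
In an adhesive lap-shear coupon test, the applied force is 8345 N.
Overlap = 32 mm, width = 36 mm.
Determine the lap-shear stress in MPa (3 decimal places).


stress = F / (overlap * width)
= 8345 / (32 * 36)
= 7.244 MPa

7.244


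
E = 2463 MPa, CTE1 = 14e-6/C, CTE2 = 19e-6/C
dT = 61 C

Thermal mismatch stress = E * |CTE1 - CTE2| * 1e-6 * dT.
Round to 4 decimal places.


= 2463 * 5e-6 * 61
= 0.7512 MPa

0.7512


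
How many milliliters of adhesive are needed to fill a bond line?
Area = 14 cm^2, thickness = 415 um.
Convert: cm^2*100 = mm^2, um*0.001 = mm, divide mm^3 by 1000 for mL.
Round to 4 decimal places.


= (14 * 100) * (415 * 0.001) / 1000
= 0.5810 mL

0.5810


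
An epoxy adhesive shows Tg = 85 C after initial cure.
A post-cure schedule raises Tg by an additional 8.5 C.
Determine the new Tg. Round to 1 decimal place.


New Tg = 85 + 8.5
= 93.5 C

93.5


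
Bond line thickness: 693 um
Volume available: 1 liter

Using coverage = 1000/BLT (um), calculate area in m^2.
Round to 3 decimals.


1 L = 1e6 mm^3, thickness = 693 um = 0.693 mm
Area = 1e6 / 0.693 mm^2 = (1e6 / 0.693) / 1e6 m^2 = 1000 / 693 m^2
= 1.443 m^2

1.443


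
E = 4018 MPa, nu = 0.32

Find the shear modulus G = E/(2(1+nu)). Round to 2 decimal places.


G = 4018 / (2 * 1.32)
= 1521.97 MPa

1521.97


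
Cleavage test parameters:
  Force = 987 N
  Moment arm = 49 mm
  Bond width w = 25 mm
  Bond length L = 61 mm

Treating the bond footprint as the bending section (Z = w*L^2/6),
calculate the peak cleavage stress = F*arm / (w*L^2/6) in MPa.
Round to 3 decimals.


M = 987 * 49 = 48363 N*mm
Z = 25 * 61^2 / 6 = 93025 / 6 mm^3
sigma = M / Z = 6 * 48363 / 93025 = 290178 / 93025
= 3.119 MPa

3.119


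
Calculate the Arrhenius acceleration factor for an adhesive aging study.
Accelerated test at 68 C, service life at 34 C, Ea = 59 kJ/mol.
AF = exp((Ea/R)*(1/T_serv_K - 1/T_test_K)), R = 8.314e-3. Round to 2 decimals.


T_test = 341.15 K, T_serv = 307.15 K
Ea/R = 59 / 0.008314 = 7096.46
AF = exp(7096.46 * (1/307.15 - 1/341.15))
= 10.00

10.00


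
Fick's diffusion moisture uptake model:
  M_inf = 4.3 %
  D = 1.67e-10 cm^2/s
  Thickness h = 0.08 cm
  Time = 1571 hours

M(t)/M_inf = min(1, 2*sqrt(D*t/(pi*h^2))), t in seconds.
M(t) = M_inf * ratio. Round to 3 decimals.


t_sec = 1571 * 3600 = 5655600
ratio = 2*sqrt(1.67e-10*5655600/(pi*0.08^2))
= min(1, 0.433474)
= 0.433474
M(t) = 4.3 * 0.433474 = 1.864 %

1.864


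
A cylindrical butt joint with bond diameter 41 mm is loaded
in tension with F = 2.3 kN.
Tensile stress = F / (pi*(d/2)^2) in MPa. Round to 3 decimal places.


Area = pi * (41/2)^2 = 1320.2543 mm^2
Stress = 2.3*1000 / 1320.2543
= 1.742 MPa

1.742


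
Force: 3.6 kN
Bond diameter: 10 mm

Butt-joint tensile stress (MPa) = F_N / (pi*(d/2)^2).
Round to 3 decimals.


F_N = 3.6 * 1000 = 3600.0 N
A = pi*(5.0)^2 = 78.5398 mm^2
stress = 3600.0 / 78.5398 = 45.837 MPa

45.837


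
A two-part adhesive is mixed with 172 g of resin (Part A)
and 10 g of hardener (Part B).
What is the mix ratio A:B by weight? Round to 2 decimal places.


Mix ratio = mass_A / mass_B
= 172 / 10
= 17.20

17.20


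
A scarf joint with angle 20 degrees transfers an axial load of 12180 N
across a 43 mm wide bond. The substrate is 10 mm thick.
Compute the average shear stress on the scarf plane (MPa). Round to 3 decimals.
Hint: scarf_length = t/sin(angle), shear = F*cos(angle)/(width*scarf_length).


scarf_length = 10 / sin(20 deg) = 29.2380 mm
cos(20 deg) = 0.939693
shear stress = 12180 * 0.939693 / (43 * 29.2380)
= 9.104 MPa

9.104


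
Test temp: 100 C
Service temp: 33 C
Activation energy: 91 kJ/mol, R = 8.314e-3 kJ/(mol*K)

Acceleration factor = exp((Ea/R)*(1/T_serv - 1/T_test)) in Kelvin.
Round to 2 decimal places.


AF = exp((91/0.008314)*(1/306.15 - 1/373.15))
= 613.58

613.58


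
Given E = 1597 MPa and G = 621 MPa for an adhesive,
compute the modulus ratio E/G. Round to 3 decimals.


E/G ratio = 1597 / 621 = 2.572

2.572


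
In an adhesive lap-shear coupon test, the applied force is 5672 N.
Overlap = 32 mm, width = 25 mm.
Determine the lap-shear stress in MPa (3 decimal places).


stress = F / (overlap * width)
= 5672 / (32 * 25)
= 7.090 MPa

7.090


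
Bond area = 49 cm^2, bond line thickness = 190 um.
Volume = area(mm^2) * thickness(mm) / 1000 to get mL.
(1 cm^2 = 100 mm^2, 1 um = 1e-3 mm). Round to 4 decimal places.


area_mm2 = 49 * 100 = 4900
blt_mm = 190 * 1e-3 = 0.19
vol_mm3 = 4900 * 0.19 = 931.0
vol_mL = 931.0 / 1000 = 0.9310 mL

0.9310


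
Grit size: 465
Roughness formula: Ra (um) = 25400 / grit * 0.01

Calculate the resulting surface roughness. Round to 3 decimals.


Ra = 25400 / 465 * 0.01
= 0.546 um

0.546


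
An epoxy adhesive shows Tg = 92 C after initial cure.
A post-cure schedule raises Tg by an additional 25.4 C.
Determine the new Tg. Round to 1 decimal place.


New Tg = 92 + 25.4
= 117.4 C

117.4


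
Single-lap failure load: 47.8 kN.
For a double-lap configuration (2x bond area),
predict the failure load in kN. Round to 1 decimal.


Failure load = 47.8 * 2 = 95.6 kN

95.6


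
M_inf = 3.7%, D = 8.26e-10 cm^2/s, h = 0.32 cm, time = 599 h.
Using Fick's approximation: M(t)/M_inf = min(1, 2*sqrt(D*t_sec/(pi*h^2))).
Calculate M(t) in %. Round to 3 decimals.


t = 2156400 s
ratio = min(1, 2*sqrt(8.26e-10*2156400/(pi*0.1024)))
= 0.148819
M(t) = 3.7 * 0.148819 = 0.551%

0.551


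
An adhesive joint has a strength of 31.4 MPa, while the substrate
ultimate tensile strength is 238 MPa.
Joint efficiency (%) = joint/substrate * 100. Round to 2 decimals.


Efficiency = 31.4 / 238 * 100
= 13.19%

13.19


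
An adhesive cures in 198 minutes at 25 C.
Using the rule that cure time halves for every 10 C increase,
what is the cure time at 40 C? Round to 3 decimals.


Factor = 2^((40 - 25) / 10) = 2.8284
Cure time = 198 / 2.8284
= 70.004 minutes

70.004


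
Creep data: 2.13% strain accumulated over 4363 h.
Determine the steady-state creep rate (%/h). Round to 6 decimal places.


Rate = 2.13 / 4363 = 0.000488 %/h

0.000488


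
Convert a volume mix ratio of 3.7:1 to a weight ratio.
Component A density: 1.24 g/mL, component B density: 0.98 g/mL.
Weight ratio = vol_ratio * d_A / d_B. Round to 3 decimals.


= 3.7 * 1.24 / 0.98 = 4.682

4.682


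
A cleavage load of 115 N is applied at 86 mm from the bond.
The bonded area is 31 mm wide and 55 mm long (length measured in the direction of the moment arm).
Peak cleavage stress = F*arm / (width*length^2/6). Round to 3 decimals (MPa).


Moment = 115 * 86 = 9890 N*mm
Section modulus = 31 * 3025 / 6 = 93775 / 6 mm^3
Stress = 9890 / (93775 / 6) = 59340 / 93775
= 0.633 MPa

0.633


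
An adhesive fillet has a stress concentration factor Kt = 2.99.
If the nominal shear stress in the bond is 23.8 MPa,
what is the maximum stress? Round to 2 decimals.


Max stress = 23.8 * 2.99 = 71.16 MPa

71.16


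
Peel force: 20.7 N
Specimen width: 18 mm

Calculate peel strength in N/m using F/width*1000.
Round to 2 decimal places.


Peel strength = 20.7 / 18 * 1000 = 1150.00 N/m

1150.00


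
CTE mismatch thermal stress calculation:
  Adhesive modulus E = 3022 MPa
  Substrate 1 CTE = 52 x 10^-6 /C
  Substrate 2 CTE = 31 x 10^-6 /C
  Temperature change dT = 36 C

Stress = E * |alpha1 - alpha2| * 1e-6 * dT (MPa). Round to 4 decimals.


delta_alpha = |52 - 31| = 21 x 10^-6/C
Stress = 3022 * 21e-6 * 36
= 2.2846 MPa

2.2846


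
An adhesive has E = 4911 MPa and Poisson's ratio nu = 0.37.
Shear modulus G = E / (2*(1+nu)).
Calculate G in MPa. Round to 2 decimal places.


G = 4911 / (2*(1+0.37))
= 4911 / 2.74
= 1792.34 MPa

1792.34


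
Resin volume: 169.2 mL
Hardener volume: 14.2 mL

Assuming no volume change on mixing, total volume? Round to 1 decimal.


V_total = 169.2 + 14.2 = 183.4 mL

183.4


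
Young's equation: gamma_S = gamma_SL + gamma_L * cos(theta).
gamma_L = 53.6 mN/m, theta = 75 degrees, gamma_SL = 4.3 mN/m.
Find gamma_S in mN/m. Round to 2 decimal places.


cos(75 deg) = 0.258819
gamma_S = 4.3 + 53.6 * 0.258819
= 18.17 mN/m

18.17


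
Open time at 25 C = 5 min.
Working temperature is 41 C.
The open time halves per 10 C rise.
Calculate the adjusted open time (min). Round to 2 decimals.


factor = 2^((41 - 25) / 10) = 3.0314
ot = 5 / 3.0314 = 1.65 min

1.65


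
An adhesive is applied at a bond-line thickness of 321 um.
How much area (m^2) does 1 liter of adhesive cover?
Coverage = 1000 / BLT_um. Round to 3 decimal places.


Coverage = 1000 / 321 = 3.115 m^2

3.115


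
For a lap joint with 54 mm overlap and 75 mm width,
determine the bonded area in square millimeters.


Area = 54 * 75 = 4050 mm^2

4050


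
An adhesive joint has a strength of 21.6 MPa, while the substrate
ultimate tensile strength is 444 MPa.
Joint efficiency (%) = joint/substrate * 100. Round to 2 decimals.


Efficiency = 21.6 / 444 * 100
= 4.86%

4.86


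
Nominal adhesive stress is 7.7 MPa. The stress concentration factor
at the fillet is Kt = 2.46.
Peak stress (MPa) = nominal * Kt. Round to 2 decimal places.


Peak = 7.7 * 2.46 = 18.94 MPa

18.94


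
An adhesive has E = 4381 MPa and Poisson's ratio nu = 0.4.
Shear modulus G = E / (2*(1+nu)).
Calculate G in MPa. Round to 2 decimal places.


G = 4381 / (2*(1+0.4))
= 4381 / 2.80
= 1564.64 MPa

1564.64


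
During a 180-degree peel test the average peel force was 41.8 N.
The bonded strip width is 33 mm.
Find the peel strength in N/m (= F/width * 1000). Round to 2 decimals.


Peel strength = F/width * 1000
= 41.8 / 33 * 1000
= 1266.67 N/m

1266.67


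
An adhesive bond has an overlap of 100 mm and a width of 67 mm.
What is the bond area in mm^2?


Bond area = overlap * width
= 100 * 67
= 6700 mm^2

6700


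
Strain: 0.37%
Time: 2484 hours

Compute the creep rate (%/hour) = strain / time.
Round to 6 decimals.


Creep rate = 0.37 / 2484
= 0.000149 %/h

0.000149


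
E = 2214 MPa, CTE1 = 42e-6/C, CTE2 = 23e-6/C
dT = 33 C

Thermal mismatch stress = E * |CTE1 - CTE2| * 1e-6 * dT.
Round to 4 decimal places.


= 2214 * 19e-6 * 33
= 1.3882 MPa

1.3882


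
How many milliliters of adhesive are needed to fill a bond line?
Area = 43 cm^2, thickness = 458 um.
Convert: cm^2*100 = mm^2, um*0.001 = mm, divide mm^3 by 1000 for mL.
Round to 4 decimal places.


= (43 * 100) * (458 * 0.001) / 1000
= 1.9694 mL

1.9694


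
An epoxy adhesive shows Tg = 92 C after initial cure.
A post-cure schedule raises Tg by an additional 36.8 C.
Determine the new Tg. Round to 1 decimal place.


New Tg = 92 + 36.8
= 128.8 C

128.8


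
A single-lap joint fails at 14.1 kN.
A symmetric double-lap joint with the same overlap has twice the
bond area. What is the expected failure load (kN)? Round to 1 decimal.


Double-lap load = 2 * 14.1 = 28.2 kN

28.2


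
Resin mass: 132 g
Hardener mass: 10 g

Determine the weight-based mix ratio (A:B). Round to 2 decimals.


Ratio = 132 / 10 = 13.20

13.20


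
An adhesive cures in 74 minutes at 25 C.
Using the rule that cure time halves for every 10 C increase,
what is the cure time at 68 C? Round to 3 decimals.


Factor = 2^((68 - 25) / 10) = 19.6983
Cure time = 74 / 19.6983
= 3.757 minutes

3.757


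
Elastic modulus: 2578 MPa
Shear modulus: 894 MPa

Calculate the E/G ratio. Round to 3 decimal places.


E / G = 2578 / 894 = 2.884

2.884


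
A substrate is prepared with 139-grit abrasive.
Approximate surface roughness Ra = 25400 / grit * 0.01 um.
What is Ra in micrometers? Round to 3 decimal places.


Ra = 25400 / 139 * 0.01 = 1.827 um

1.827


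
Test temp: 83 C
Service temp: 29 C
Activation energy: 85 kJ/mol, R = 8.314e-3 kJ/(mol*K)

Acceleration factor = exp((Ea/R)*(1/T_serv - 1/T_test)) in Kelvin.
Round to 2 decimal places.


AF = exp((85/0.008314)*(1/302.15 - 1/356.15))
= 169.08

169.08


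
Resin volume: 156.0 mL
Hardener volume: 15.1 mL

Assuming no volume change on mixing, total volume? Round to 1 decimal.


V_total = 156.0 + 15.1 = 171.1 mL

171.1


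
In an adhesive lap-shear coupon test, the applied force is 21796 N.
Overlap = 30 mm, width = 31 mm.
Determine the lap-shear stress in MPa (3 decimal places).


stress = F / (overlap * width)
= 21796 / (30 * 31)
= 23.437 MPa

23.437


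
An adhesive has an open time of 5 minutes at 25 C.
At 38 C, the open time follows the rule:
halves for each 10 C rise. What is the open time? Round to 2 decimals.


Factor = 2^((38-25)/10) = 2.4623
Open time = 5 / 2.4623 = 2.03 min

2.03


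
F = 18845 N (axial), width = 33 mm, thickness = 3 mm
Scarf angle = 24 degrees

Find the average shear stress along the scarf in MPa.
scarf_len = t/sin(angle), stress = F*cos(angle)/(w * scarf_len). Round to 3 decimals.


scarf_len = 3/sin(24 deg) = 7.3758
cos(24 deg) = 0.913545
stress = 18845*0.913545/(33*7.3758) = 70.730 MPa

70.730


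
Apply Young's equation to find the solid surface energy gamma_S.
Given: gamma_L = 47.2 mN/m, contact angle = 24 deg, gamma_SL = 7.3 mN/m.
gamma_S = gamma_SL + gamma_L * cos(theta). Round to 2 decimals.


theta_rad = 24 * pi/180 = 0.418879
gamma_S = 7.3 + 47.2 * cos(0.418879)
= 50.42 mN/m

50.42


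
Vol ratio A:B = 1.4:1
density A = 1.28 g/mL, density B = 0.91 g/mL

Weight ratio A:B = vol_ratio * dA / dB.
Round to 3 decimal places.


Weight ratio = 1.4 * 1.28 / 0.91
= 1.969

1.969


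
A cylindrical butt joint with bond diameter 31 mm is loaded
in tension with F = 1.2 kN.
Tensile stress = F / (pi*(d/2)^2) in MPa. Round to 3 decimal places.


Area = pi * (31/2)^2 = 754.7676 mm^2
Stress = 1.2*1000 / 754.7676
= 1.590 MPa

1.590


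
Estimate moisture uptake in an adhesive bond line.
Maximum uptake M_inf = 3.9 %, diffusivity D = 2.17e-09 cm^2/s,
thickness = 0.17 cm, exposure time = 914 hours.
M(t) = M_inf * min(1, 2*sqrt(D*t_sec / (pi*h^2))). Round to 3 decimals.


Convert time: 914 h = 3290400 s
ratio = min(1, 2*sqrt(2.17e-09*3290400/(pi*0.17^2)))
= 0.560868
M(t) = 3.9 * 0.560868 = 2.187%

2.187


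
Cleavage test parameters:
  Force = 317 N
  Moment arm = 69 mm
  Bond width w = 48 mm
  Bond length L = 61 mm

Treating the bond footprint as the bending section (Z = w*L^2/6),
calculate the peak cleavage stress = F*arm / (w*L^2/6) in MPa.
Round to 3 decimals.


M = 317 * 69 = 21873 N*mm
Z = 48 * 61^2 / 6 = 178608 / 6 mm^3
sigma = M / Z = 6 * 21873 / 178608 = 131238 / 178608
= 0.735 MPa

0.735


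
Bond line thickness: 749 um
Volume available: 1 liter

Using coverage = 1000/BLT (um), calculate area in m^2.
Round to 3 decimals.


1 L = 1e6 mm^3, thickness = 749 um = 0.749 mm
Area = 1e6 / 0.749 mm^2 = (1e6 / 0.749) / 1e6 m^2 = 1000 / 749 m^2
= 1.335 m^2

1.335


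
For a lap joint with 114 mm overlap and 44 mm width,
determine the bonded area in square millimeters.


Area = 114 * 44 = 5016 mm^2

5016


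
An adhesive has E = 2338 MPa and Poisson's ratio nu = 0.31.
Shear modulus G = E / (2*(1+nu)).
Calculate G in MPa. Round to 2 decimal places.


G = 2338 / (2*(1+0.31))
= 2338 / 2.62
= 892.37 MPa

892.37


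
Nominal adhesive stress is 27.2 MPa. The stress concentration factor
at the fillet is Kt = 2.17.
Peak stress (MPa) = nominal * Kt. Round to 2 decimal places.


Peak = 27.2 * 2.17 = 59.02 MPa

59.02


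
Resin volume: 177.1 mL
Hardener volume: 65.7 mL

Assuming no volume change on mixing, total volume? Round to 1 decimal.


V_total = 177.1 + 65.7 = 242.8 mL

242.8


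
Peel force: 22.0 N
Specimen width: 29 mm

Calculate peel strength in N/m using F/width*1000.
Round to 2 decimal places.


Peel strength = 22.0 / 29 * 1000 = 758.62 N/m

758.62


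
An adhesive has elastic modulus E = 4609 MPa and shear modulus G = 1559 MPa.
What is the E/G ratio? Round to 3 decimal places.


E/G = 4609 / 1559 = 2.956

2.956


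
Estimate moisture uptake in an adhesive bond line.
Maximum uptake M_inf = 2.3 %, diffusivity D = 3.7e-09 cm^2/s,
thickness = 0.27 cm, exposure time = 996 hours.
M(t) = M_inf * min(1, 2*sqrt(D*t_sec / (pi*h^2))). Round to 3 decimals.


Convert time: 996 h = 3585600 s
ratio = min(1, 2*sqrt(3.7e-09*3585600/(pi*0.27^2)))
= 0.481363
M(t) = 2.3 * 0.481363 = 1.107%

1.107


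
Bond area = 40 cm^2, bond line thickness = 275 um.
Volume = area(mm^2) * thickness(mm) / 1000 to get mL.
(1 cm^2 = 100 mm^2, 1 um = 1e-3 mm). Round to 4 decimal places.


area_mm2 = 40 * 100 = 4000
blt_mm = 275 * 1e-3 = 0.275
vol_mm3 = 4000 * 0.275 = 1100.0
vol_mL = 1100.0 / 1000 = 1.1000 mL

1.1000


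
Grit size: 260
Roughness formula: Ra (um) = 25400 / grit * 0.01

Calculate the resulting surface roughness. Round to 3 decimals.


Ra = 25400 / 260 * 0.01
= 0.977 um

0.977


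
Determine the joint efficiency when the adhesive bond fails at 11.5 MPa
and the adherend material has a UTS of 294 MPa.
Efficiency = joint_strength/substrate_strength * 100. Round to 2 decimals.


Joint efficiency = 11.5 / 294 * 100
= 3.91%

3.91


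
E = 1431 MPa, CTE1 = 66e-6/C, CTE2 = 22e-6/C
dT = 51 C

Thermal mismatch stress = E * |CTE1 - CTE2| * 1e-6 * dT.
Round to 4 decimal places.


= 1431 * 44e-6 * 51
= 3.2112 MPa

3.2112


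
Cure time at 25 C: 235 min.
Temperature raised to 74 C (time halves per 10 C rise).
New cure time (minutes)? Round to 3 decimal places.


Acceleration factor = 2^(49/10) = 29.8571
New time = 235 / 29.8571 = 7.871 min

7.871


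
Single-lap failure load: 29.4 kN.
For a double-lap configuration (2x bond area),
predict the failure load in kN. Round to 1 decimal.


Failure load = 29.4 * 2 = 58.8 kN

58.8


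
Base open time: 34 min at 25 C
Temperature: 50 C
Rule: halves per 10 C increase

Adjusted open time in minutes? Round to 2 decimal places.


Acceleration = 2^((50-25)/10) = 5.6569
Open time = 34 / 5.6569 = 6.01 min

6.01


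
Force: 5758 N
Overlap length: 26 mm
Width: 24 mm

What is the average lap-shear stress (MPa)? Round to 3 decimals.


Average shear stress = F / (overlap * width)
= 5758 / (26 * 24)
= 9.228 MPa

9.228


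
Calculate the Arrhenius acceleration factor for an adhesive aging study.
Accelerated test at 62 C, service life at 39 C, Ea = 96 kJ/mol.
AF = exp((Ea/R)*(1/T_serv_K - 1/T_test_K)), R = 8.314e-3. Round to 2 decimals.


T_test = 335.15 K, T_serv = 312.15 K
Ea/R = 96 / 0.008314 = 11546.79
AF = exp(11546.79 * (1/312.15 - 1/335.15))
= 12.66

12.66


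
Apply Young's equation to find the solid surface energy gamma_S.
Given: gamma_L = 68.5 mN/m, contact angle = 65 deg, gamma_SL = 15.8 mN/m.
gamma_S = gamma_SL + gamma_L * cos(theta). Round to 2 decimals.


theta_rad = 65 * pi/180 = 1.134464
gamma_S = 15.8 + 68.5 * cos(1.134464)
= 44.75 mN/m

44.75


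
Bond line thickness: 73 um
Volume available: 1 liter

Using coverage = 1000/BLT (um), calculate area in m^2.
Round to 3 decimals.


1 L = 1e6 mm^3, thickness = 73 um = 0.073 mm
Area = 1e6 / 0.073 mm^2 = (1e6 / 0.073) / 1e6 m^2 = 1000 / 73 m^2
= 13.699 m^2

13.699


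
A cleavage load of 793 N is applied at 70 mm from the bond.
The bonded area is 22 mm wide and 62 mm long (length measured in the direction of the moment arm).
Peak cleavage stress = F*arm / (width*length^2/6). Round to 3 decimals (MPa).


Moment = 793 * 70 = 55510 N*mm
Section modulus = 22 * 3844 / 6 = 84568 / 6 mm^3
Stress = 55510 / (84568 / 6) = 333060 / 84568
= 3.938 MPa

3.938


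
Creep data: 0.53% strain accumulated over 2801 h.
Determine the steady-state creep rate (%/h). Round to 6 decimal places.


Rate = 0.53 / 2801 = 0.000189 %/h

0.000189


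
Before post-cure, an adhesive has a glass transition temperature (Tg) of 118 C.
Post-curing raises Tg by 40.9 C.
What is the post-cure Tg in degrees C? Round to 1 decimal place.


Tg_post = Tg_base + delta_Tg
= 118 + 40.9
= 158.9 C

158.9


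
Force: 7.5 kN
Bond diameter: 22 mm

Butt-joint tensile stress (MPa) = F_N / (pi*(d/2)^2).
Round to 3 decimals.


F_N = 7.5 * 1000 = 7500.0 N
A = pi*(11.0)^2 = 380.1327 mm^2
stress = 7500.0 / 380.1327 = 19.730 MPa

19.730


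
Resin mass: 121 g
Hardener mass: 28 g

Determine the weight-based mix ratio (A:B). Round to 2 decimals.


Ratio = 121 / 28 = 4.32

4.32


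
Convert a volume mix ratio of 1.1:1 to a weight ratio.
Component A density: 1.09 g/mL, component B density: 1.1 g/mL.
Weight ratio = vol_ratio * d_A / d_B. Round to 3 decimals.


= 1.1 * 1.09 / 1.1 = 1.090

1.090


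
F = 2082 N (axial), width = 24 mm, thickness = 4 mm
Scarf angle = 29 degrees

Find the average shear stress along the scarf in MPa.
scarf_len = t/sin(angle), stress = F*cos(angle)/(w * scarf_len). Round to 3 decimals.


scarf_len = 4/sin(29 deg) = 8.2507
cos(29 deg) = 0.874620
stress = 2082*0.874620/(24*8.2507) = 9.196 MPa

9.196


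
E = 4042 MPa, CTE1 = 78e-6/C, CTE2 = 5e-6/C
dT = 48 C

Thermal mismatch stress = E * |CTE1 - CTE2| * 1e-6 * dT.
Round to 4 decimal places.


= 4042 * 73e-6 * 48
= 14.1632 MPa

14.1632


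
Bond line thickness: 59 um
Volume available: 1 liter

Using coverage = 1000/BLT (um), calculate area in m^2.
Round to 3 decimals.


1 L = 1e6 mm^3, thickness = 59 um = 0.059 mm
Area = 1e6 / 0.059 mm^2 = (1e6 / 0.059) / 1e6 m^2 = 1000 / 59 m^2
= 16.949 m^2

16.949


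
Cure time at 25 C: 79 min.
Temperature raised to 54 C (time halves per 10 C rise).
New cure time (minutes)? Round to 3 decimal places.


Acceleration factor = 2^(29/10) = 7.4643
New time = 79 / 7.4643 = 10.584 min

10.584


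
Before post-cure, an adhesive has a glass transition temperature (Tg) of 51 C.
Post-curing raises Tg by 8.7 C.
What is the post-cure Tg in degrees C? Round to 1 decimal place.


Tg_post = Tg_base + delta_Tg
= 51 + 8.7
= 59.7 C

59.7


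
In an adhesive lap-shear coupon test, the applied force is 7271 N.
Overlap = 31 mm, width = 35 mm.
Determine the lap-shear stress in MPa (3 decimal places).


stress = F / (overlap * width)
= 7271 / (31 * 35)
= 6.701 MPa

6.701


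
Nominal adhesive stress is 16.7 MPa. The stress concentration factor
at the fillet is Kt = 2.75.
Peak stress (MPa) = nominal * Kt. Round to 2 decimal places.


Peak = 16.7 * 2.75 = 45.93 MPa

45.93


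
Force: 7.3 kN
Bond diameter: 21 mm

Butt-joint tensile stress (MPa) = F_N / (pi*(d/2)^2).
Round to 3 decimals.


F_N = 7.3 * 1000 = 7300.0 N
A = pi*(10.5)^2 = 346.3606 mm^2
stress = 7300.0 / 346.3606 = 21.076 MPa

21.076


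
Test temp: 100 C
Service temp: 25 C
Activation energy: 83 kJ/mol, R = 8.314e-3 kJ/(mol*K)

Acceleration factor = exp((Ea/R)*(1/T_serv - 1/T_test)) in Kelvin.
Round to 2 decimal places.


AF = exp((83/0.008314)*(1/298.15 - 1/373.15))
= 837.10

837.10


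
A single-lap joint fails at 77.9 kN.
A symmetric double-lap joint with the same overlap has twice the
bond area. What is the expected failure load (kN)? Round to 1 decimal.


Double-lap load = 2 * 77.9 = 155.8 kN

155.8


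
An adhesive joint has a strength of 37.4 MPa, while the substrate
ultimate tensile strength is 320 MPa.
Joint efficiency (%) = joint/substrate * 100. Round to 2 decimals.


Efficiency = 37.4 / 320 * 100
= 11.69%

11.69


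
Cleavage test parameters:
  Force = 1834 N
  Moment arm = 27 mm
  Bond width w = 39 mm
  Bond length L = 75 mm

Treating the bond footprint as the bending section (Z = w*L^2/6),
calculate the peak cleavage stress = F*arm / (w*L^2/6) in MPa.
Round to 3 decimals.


M = 1834 * 27 = 49518 N*mm
Z = 39 * 75^2 / 6 = 219375 / 6 mm^3
sigma = M / Z = 6 * 49518 / 219375 = 297108 / 219375
= 1.354 MPa

1.354


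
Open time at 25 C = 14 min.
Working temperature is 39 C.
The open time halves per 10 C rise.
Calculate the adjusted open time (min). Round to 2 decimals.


factor = 2^((39 - 25) / 10) = 2.6390
ot = 14 / 2.6390 = 5.31 min

5.31


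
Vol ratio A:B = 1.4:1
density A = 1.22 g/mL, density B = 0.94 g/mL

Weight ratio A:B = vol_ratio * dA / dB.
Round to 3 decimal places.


Weight ratio = 1.4 * 1.22 / 0.94
= 1.817

1.817


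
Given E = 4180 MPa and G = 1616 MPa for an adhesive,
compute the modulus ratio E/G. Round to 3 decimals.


E/G ratio = 4180 / 1616 = 2.587

2.587


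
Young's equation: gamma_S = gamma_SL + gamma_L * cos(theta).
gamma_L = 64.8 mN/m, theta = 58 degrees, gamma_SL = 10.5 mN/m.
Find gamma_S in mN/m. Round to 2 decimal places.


cos(58 deg) = 0.529919
gamma_S = 10.5 + 64.8 * 0.529919
= 44.84 mN/m

44.84


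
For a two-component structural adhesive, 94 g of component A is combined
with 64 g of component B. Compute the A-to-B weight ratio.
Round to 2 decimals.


Weight ratio A:B = 94 / 64
= 1.47

1.47


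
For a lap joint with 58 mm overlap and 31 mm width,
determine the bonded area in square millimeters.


Area = 58 * 31 = 1798 mm^2

1798


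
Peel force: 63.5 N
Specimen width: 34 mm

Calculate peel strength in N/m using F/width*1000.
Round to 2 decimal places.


Peel strength = 63.5 / 34 * 1000 = 1867.65 N/m

1867.65


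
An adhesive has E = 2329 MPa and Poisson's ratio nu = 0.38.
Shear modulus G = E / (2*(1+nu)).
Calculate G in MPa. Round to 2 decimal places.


G = 2329 / (2*(1+0.38))
= 2329 / 2.76
= 843.84 MPa

843.84


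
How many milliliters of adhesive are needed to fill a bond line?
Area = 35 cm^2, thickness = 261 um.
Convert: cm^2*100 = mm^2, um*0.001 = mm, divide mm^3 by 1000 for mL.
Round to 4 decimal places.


= (35 * 100) * (261 * 0.001) / 1000
= 0.9135 mL

0.9135


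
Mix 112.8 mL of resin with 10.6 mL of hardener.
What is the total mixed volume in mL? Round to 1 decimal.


Total = 112.8 + 10.6 = 123.4 mL

123.4


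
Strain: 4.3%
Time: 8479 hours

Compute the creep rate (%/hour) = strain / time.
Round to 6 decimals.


Creep rate = 4.3 / 8479
= 0.000507 %/h

0.000507


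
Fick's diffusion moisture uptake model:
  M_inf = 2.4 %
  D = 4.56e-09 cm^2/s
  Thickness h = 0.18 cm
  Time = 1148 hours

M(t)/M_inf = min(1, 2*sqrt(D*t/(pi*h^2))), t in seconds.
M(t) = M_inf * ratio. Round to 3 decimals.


t_sec = 1148 * 3600 = 4132800
ratio = 2*sqrt(4.56e-09*4132800/(pi*0.18^2))
= min(1, 0.860572)
= 0.860572
M(t) = 2.4 * 0.860572 = 2.065 %

2.065


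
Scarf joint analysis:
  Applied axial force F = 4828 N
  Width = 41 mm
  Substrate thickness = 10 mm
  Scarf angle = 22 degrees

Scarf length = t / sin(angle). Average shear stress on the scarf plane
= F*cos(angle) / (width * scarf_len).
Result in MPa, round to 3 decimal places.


Scarf length = 10 / sin(22 deg) = 26.6947 mm
cos(22 deg) = 0.927184
Shear = 4828 * 0.927184 / (41 * 26.6947)
= 4.090 MPa

4.090


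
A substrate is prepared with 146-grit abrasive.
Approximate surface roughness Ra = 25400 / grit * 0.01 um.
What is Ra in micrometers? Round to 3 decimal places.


Ra = 25400 / 146 * 0.01 = 1.740 um

1.740


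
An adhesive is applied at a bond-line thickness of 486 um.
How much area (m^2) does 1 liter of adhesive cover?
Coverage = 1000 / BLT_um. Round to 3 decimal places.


Coverage = 1000 / 486 = 2.058 m^2

2.058


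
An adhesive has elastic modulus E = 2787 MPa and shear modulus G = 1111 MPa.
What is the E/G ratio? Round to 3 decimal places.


E/G = 2787 / 1111 = 2.509

2.509


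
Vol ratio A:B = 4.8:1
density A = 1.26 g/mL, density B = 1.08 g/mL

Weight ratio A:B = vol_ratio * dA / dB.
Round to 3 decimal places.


Weight ratio = 4.8 * 1.26 / 1.08
= 5.600

5.600


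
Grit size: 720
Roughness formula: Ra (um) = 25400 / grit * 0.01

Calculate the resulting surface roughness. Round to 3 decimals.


Ra = 25400 / 720 * 0.01
= 0.353 um

0.353


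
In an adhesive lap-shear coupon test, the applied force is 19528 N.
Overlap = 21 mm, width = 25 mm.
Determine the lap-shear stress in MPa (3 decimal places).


stress = F / (overlap * width)
= 19528 / (21 * 25)
= 37.196 MPa

37.196


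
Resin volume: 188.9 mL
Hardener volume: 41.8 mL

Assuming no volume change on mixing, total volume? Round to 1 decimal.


V_total = 188.9 + 41.8 = 230.7 mL

230.7


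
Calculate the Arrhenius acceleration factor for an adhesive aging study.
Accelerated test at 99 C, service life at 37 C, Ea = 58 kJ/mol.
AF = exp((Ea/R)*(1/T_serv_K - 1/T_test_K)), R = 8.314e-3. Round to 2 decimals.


T_test = 372.15 K, T_serv = 310.15 K
Ea/R = 58 / 0.008314 = 6976.18
AF = exp(6976.18 * (1/310.15 - 1/372.15))
= 42.41

42.41


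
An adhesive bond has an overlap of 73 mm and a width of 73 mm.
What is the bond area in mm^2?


Bond area = overlap * width
= 73 * 73
= 5329 mm^2

5329


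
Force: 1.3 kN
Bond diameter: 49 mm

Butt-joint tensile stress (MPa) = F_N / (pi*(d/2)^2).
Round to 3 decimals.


F_N = 1.3 * 1000 = 1300.0 N
A = pi*(24.5)^2 = 1885.7410 mm^2
stress = 1300.0 / 1885.7410 = 0.689 MPa

0.689


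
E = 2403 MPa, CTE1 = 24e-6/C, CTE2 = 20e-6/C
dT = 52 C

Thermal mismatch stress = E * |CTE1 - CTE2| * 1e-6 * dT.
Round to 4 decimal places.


= 2403 * 4e-6 * 52
= 0.4998 MPa

0.4998


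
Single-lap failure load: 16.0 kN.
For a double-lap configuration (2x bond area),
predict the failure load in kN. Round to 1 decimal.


Failure load = 16.0 * 2 = 32.0 kN

32.0


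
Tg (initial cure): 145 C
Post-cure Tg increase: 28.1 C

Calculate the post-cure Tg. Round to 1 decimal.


Post-cure Tg = 145 + 28.1 = 173.1 C

173.1


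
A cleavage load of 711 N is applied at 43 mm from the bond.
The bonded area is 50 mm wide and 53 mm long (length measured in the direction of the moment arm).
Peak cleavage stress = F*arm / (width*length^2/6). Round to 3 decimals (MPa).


Moment = 711 * 43 = 30573 N*mm
Section modulus = 50 * 2809 / 6 = 140450 / 6 mm^3
Stress = 30573 / (140450 / 6) = 183438 / 140450
= 1.306 MPa

1.306


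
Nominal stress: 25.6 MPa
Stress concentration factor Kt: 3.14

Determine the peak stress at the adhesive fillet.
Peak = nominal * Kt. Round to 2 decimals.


Peak stress = 25.6 * 3.14
= 80.38 MPa

80.38


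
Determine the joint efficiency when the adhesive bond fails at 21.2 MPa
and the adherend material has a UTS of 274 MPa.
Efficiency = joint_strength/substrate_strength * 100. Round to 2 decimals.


Joint efficiency = 21.2 / 274 * 100
= 7.74%

7.74


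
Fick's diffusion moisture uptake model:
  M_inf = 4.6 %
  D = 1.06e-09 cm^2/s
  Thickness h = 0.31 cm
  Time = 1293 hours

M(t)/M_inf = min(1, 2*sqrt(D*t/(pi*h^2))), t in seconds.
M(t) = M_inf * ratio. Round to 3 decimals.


t_sec = 1293 * 3600 = 4654800
ratio = 2*sqrt(1.06e-09*4654800/(pi*0.31^2))
= min(1, 0.255680)
= 0.255680
M(t) = 4.6 * 0.255680 = 1.176 %

1.176


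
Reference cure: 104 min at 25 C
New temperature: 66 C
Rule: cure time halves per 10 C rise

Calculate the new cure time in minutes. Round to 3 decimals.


factor = 2^((66-25)/10) = 17.1484
t_new = 104 / 17.1484 = 6.065 min

6.065


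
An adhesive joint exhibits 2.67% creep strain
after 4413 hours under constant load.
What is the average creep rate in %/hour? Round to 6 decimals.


Creep rate = strain / time
= 2.67 / 4413
= 0.000605 %/h

0.000605


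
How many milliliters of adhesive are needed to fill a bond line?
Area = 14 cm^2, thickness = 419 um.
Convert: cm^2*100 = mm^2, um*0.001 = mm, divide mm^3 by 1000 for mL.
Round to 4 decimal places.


= (14 * 100) * (419 * 0.001) / 1000
= 0.5866 mL

0.5866


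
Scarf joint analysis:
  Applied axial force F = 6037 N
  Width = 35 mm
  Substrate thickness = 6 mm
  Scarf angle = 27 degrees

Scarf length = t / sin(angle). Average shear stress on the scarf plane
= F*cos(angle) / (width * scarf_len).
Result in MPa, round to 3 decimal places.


Scarf length = 6 / sin(27 deg) = 13.2161 mm
cos(27 deg) = 0.891007
Shear = 6037 * 0.891007 / (35 * 13.2161)
= 11.629 MPa

11.629


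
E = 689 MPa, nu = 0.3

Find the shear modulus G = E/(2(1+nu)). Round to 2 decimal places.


G = 689 / (2 * 1.30)
= 265.00 MPa

265.00


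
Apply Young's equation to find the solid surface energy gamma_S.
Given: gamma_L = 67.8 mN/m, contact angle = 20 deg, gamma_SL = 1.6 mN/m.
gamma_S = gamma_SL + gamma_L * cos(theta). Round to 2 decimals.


theta_rad = 20 * pi/180 = 0.349066
gamma_S = 1.6 + 67.8 * cos(0.349066)
= 65.31 mN/m

65.31


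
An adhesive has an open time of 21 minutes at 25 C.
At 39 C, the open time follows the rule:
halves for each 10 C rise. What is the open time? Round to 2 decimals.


Factor = 2^((39-25)/10) = 2.6390
Open time = 21 / 2.6390 = 7.96 min

7.96


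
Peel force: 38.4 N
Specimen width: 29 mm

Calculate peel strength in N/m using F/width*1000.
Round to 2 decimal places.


Peel strength = 38.4 / 29 * 1000 = 1324.14 N/m

1324.14


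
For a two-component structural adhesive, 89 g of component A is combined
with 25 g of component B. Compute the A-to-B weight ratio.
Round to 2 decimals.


Weight ratio A:B = 89 / 25
= 3.56

3.56


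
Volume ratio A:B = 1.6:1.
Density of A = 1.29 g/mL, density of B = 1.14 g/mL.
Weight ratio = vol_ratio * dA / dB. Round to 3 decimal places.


Wt ratio = 1.6 * 1.29 / 1.14
= 1.811

1.811


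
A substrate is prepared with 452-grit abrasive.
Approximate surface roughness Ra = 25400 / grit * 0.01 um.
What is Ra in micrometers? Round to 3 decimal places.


Ra = 25400 / 452 * 0.01 = 0.562 um

0.562


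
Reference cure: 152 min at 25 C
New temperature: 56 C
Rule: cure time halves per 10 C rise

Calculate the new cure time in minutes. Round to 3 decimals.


factor = 2^((56-25)/10) = 8.5742
t_new = 152 / 8.5742 = 17.728 min

17.728


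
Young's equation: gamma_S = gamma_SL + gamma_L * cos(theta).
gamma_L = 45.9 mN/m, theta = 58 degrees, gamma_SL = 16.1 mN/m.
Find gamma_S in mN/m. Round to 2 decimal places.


cos(58 deg) = 0.529919
gamma_S = 16.1 + 45.9 * 0.529919
= 40.42 mN/m

40.42


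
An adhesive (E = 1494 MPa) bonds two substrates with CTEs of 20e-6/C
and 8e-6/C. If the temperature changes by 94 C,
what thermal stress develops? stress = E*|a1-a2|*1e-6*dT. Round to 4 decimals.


Stress = 1494 * |20 - 8| * 1e-6 * 94
= 1.6852 MPa

1.6852


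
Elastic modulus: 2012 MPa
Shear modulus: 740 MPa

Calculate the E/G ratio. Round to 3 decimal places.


E / G = 2012 / 740 = 2.719

2.719


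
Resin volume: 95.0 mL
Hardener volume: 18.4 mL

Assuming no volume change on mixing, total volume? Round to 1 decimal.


V_total = 95.0 + 18.4 = 113.4 mL

113.4


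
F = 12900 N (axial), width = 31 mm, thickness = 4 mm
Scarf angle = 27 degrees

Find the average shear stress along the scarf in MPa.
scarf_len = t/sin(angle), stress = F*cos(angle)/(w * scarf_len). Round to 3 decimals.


scarf_len = 4/sin(27 deg) = 8.8108
cos(27 deg) = 0.891007
stress = 12900*0.891007/(31*8.8108) = 42.082 MPa

42.082


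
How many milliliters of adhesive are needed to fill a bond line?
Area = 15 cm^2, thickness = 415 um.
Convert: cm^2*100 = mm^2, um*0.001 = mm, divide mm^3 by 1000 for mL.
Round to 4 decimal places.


= (15 * 100) * (415 * 0.001) / 1000
= 0.6225 mL

0.6225


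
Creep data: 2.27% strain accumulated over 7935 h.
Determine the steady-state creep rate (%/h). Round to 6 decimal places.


Rate = 2.27 / 7935 = 0.000286 %/h

0.000286


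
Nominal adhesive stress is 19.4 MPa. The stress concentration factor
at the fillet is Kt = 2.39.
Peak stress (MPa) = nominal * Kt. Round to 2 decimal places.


Peak = 19.4 * 2.39 = 46.37 MPa

46.37


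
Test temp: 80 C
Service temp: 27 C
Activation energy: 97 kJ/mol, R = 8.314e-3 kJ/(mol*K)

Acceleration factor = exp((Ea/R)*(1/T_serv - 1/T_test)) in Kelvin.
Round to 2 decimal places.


AF = exp((97/0.008314)*(1/300.15 - 1/353.15))
= 341.60

341.60


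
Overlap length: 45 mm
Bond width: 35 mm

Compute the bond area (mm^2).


Bond area = 45 * 35 = 1575 mm^2

1575


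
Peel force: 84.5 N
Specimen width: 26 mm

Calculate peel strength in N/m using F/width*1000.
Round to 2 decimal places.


Peel strength = 84.5 / 26 * 1000 = 3250.00 N/m

3250.00


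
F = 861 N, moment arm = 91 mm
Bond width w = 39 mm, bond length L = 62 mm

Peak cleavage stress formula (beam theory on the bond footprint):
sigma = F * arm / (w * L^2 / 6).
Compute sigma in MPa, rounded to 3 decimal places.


sigma = (861 * 91) / (39 * 3844 / 6)
= 78351 * 6 / 149916
= 470106 / 149916
= 3.136 MPa

3.136


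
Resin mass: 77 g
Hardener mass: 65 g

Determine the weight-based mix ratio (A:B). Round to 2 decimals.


Ratio = 77 / 65 = 1.18

1.18


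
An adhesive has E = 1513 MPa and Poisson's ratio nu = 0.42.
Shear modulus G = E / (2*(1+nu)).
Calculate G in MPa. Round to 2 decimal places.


G = 1513 / (2*(1+0.42))
= 1513 / 2.84
= 532.75 MPa

532.75
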